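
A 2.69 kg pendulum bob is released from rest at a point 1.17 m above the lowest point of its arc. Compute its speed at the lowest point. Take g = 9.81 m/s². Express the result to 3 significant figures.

By conservation of mechanical energy, mgh = ½mv²
v = √(2gh) = √(2 × 9.81 × 1.17) = √22.955 = 4.791 m/s

v = 4.79 m/s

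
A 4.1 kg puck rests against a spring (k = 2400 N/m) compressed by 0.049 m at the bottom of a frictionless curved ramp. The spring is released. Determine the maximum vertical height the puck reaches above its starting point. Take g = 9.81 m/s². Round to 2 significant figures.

h = 0.072 m

Energy conservation from release to the highest point: ½kx² = mgh
h = kx²/(2mg) = (2400)(0.049)²/(2 × 4.1 × 9.81) = 0.07163 m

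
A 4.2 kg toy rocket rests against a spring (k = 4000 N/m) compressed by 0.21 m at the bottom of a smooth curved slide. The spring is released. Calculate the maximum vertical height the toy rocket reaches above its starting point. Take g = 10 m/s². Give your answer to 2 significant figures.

h = 2.1 m

Energy conservation from release to the highest point: ½kx² = mgh
h = kx²/(2mg) = (4000)(0.21)²/(2 × 4.2 × 10) = 2.100 m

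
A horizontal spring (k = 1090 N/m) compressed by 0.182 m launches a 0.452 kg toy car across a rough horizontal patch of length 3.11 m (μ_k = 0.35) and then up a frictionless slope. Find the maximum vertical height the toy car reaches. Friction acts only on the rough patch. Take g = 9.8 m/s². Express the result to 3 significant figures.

Spring energy: E₀ = ½kx² = ½(1090)(0.182)² = 18.053 J
Friction: W_f = μ_k mg d = (0.35)(0.452)(9.8)(3.11) = 4.822 J
Energy at base of ramp: E = 18.053 − 4.822 = 13.231 J
At max height all remaining energy is PE: mgh = E ⇒ h = E/(mg) = 13.231/(0.452 × 9.8) = 2.987 m

h = 2.99 m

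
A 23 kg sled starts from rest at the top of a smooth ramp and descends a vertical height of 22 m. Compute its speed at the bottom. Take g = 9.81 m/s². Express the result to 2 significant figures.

v = 21 m/s

By conservation of mechanical energy, mgh = ½mv²
v = √(2gh) = √(2 × 9.81 × 22) = √431.64 = 20.78 m/s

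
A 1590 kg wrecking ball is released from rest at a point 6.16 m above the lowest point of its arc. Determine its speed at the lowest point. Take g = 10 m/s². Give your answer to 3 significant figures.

v = 11.1 m/s

By conservation of mechanical energy, mgh = ½mv²
v = √(2gh) = √(2 × 10 × 6.16) = √123.20 = 11.10 m/s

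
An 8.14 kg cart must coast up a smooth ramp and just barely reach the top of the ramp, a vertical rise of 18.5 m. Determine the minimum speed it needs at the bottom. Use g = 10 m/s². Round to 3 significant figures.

At the top it is momentarily at rest, so all KE converts to PE: ½mv² = mgh
v = √(2gh) = √(2 × 10 × 18.5) = 19.24 m/s

v = 19.2 m/s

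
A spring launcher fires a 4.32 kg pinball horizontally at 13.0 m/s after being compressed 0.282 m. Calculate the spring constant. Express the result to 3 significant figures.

k = 9180 N/m

Spring PE at full compression equals KE at release: ½kx² = ½mv²
k = mv²/x² = (4.32)(13.0)²/(0.282)² = 9181 N/m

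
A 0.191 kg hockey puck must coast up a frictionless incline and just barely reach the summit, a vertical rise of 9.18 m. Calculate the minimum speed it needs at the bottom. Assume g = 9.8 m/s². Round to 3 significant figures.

v = 13.4 m/s

At the top it is momentarily at rest, so all KE converts to PE: ½mv² = mgh
v = √(2gh) = √(2 × 9.8 × 9.18) = 13.41 m/s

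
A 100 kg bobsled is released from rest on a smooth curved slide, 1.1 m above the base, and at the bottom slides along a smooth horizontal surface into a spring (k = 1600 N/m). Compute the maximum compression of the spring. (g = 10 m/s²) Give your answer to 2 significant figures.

x = 1.2 m

Energy conservation (no friction) from release to max compression: mgh = ½kx²
x = √(2mgh/k) = √(2 × 100 × 10 × 1.1 / 1600) = 1.173 m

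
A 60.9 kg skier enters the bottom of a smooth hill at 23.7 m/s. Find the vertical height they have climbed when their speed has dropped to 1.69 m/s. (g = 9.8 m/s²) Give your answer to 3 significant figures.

h = 28.5 m

Energy balance between the two points: ½mv₁² = ½mv₂² + mgh
h = (v₁² − v₂²)/(2g) = (23.7² − 1.69²)/(2 × 9.8) = 28.51 m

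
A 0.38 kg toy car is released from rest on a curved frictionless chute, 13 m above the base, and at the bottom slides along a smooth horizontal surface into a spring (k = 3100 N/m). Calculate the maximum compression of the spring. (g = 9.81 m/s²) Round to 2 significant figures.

Gravitational PE at the top equals spring PE at max compression: mgh = ½kx²
x = √(2mgh/k) = √(2 × 0.38 × 9.81 × 13 / 3100) = 0.1768 m

x = 0.18 m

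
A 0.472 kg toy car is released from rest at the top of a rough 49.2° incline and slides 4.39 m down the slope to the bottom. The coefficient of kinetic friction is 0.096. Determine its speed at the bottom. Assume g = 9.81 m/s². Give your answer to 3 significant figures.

v = 7.73 m/s

Energy: mgh = ½mv² + W_f, with h = L sinθ and W_f = μ_k (mg cosθ) L
mgh = mgL sinθ = (0.472)(9.81)(4.39)sin49.2° = 15.388 J
W_f = μ_k mg cosθ · L = (0.096)(0.472)(9.81)cos49.2°·4.39 = 1.275 J
½mv² = 15.388 − 1.275 = 14.112 J
v = √(2 × 14.112/0.472) = 7.733 m/s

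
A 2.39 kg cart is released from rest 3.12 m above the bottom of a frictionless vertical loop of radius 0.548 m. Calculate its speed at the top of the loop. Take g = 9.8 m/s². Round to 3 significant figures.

v = 6.30 m/s

Energy conservation: mgh = ½mv_top² + mg(2r)
v_top² = 2g(h − 2r) = 2(9.8)(3.12 − 1.096) = 39.67
v_top = 6.298 m/s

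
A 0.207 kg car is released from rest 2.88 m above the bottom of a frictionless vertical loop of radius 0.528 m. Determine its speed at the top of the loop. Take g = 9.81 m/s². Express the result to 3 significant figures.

Energy conservation: mgh = ½mv_top² + mg(2r)
v_top² = 2g(h − 2r) = 2(9.81)(2.88 − 1.056) = 35.79
v_top = 5.982 m/s

v = 5.98 m/s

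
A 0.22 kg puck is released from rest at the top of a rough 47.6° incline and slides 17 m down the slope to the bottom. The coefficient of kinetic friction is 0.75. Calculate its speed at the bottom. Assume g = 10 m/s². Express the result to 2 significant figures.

v = 8.9 m/s

Taking the bottom as reference, mgh = ½mv² + μ_k N L with h = L sinθ, N = mg cosθ:
mgh = mgL sinθ = (0.22)(10)(17)sin47.6° = 27.618 J
W_f = μ_k mg cosθ · L = (0.75)(0.22)(10)cos47.6°·17 = 18.91 J
½mv² = 27.618 − 18.91 = 8.7040 J
v = √(2 × 8.7040/0.22) = 8.895 m/s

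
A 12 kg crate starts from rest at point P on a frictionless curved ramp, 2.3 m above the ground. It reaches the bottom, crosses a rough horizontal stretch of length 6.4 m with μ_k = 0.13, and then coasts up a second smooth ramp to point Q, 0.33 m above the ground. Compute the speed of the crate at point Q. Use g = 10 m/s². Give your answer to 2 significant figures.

v = 4.8 m/s

Energy at P: mgh₁ = (12)(10)(2.3) = 276.00 J
Friction loss: W_f = μ_k mg d = 99.84 J
At Q: ½mv² + mgh₂ = mgh₁ − W_f
½mv² = 276.00 − 99.84 − 39.600 = 136.56 J
v = √(2 × 136.56/12) = 4.771 m/s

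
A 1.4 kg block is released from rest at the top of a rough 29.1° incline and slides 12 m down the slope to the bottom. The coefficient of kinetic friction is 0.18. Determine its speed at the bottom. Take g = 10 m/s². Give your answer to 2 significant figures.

v = 8.9 m/s

Work–energy: mg(L sinθ) − μ_k(mg cosθ)L = ½mv²
mgh = mgL sinθ = (1.4)(10)(12)sin29.1° = 81.704 J
W_f = μ_k mg cosθ · L = (0.18)(1.4)(10)cos29.1°·12 = 26.42 J
½mv² = 81.704 − 26.42 = 55.281 J
v = √(2 × 55.281/1.4) = 8.887 m/s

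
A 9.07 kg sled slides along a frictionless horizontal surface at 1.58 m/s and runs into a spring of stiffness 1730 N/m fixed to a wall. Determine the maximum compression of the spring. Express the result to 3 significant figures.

x = 0.114 m

At max compression the sled is momentarily at rest: ½mv² = ½kx²
x = v√(m/k) = 1.58 × √(9.07/1730) = 0.1144 m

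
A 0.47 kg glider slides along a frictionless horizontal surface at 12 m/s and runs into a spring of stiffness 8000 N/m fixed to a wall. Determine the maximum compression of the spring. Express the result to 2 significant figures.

Conservation of energy between contact and max compression: ½mv² = ½kx²
x = v√(m/k) = 12 × √(0.47/8000) = 0.09198 m

x = 0.092 m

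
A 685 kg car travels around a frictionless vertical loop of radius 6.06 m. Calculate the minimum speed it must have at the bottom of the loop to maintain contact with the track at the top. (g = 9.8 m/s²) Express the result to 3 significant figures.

At the top: mg = mv_top²/r ⇒ v_top² = gr = 59.39 m²/s²
Energy from bottom to top (height 2r): ½mv_bot² = ½mv_top² + mg(2r)
v_bot² = gr + 4gr = 5gr = 296.9
v_bot = √(5gr) = 17.23 m/s

v = 17.2 m/s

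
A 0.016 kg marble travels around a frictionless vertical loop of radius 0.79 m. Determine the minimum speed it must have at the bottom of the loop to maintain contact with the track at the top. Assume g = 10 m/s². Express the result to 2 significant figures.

At the top: mg = mv_top²/r ⇒ v_top² = gr = 7.900 m²/s²
Energy from bottom to top (height 2r): ½mv_bot² = ½mv_top² + mg(2r)
v_bot² = gr + 4gr = 5gr = 39.50
v_bot = √(5gr) = 6.285 m/s

v = 6.3 m/s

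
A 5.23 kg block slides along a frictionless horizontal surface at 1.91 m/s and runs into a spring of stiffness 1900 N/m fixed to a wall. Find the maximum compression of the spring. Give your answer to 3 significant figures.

All KE is stored as spring PE at maximum compression: ½mv² = ½kx²
x = v√(m/k) = 1.91 × √(5.23/1900) = 0.1002 m

x = 0.100 m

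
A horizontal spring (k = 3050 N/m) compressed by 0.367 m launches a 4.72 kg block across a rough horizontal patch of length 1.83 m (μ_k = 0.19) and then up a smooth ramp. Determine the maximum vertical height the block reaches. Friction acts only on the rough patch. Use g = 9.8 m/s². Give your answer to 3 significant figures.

Spring energy: E₀ = ½kx² = ½(3050)(0.367)² = 205.40 J
Friction: W_f = μ_k mg d = (0.19)(4.72)(9.8)(1.83) = 16.08 J
Energy at base of ramp: E = 205.40 − 16.08 = 189.32 J
At max height all remaining energy is PE: mgh = E ⇒ h = E/(mg) = 189.32/(4.72 × 9.8) = 4.093 m

h = 4.09 m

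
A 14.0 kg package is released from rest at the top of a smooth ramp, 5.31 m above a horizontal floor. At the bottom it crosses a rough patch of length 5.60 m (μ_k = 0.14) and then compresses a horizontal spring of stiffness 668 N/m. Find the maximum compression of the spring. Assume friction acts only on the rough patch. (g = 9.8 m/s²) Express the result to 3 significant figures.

x = 1.36 m

Initial energy: E₁ = mgh = (14.0)(9.8)(5.31) = 728.53 J
Friction removes W_f = μ_k mg d = (0.14)(14.0)(9.8)(5.60) = 107.6 J
Energy reaching the spring: E = 728.53 − 107.6 = 620.97 J
At max compression ½kx² = E ⇒ x = √(2E/k) = √(2 × 620.97/668) = 1.364 m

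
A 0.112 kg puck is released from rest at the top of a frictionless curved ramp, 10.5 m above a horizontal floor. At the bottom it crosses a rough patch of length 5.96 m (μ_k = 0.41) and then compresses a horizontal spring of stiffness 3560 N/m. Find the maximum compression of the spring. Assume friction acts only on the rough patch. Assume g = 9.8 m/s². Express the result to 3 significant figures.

x = 0.0705 m

Initial energy: E₁ = mgh = (0.112)(9.8)(10.5) = 11.525 J
Friction removes W_f = μ_k mg d = (0.41)(0.112)(9.8)(5.96) = 2.682 J
Energy reaching the spring: E = 11.525 − 2.682 = 8.8427 J
At max compression ½kx² = E ⇒ x = √(2E/k) = √(2 × 8.8427/3560) = 0.07048 m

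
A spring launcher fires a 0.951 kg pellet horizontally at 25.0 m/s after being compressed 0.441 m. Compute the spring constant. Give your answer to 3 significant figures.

Spring PE at full compression equals KE at release: ½kx² = ½mv²
k = mv²/x² = (0.951)(25.0)²/(0.441)² = 3056 N/m

k = 3060 N/m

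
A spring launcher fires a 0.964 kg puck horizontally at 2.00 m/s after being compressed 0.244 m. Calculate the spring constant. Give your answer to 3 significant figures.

k = 64.8 N/m

½kx² = ½mv²
k = mv²/x² = (0.964)(2.00)²/(0.244)² = 64.77 N/m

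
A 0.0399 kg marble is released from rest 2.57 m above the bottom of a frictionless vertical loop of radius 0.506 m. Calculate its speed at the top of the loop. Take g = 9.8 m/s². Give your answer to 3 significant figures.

Energy conservation: mgh = ½mv_top² + mg(2r)
v_top² = 2g(h − 2r) = 2(9.8)(2.57 − 1.012) = 30.54
v_top = 5.526 m/s

v = 5.53 m/s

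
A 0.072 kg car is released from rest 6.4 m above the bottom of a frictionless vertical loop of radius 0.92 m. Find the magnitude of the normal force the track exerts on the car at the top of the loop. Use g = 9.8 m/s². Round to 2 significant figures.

N = 6.3 N

Energy from release to top (height 2r): mgh = ½mv_top² + mg(2r)
v_top² = 2g(h − 2r) = 2(9.8)(6.4 − 1.840) = 89.376 m²/s²
At the top, both N and weight point toward the centre: N + mg = mv_top²/r
N = m(v_top²/r − g) = 0.072(89.376/0.92 − 9.8) = 6.289 N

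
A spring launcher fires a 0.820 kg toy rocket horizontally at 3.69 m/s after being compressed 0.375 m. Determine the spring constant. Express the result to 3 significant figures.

Energy stored in the spring equals the launch KE: ½kx² = ½mv²
k = mv²/x² = (0.820)(3.69)²/(0.375)² = 79.40 N/m

k = 79.4 N/m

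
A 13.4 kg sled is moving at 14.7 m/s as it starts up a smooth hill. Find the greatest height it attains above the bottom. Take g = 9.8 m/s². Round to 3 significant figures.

h = 11.0 m

Setting KE at the bottom equal to PE gained: ½mv² = mgh
h = v²/(2g) = 14.7²/(2 × 9.8) = 11.02 m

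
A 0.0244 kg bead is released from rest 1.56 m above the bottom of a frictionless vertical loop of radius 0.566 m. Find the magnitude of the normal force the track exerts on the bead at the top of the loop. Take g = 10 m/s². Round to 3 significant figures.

N = 0.125 N

Energy from release to top (height 2r): mgh = ½mv_top² + mg(2r)
v_top² = 2g(h − 2r) = 2(10)(1.56 − 1.132) = 8.5600 m²/s²
At the top, both N and weight point toward the centre: N + mg = mv_top²/r
N = m(v_top²/r − g) = 0.0244(8.5600/0.566 − 10) = 0.1250 N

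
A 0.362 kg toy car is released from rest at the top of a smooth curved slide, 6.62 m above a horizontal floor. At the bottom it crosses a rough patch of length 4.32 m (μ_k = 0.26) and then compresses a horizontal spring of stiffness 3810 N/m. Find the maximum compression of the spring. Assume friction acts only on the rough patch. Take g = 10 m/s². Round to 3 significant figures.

x = 0.102 m

Initial energy: E₁ = mgh = (0.362)(10)(6.62) = 23.964 J
Friction removes W_f = μ_k mg d = (0.26)(0.362)(10)(4.32) = 4.066 J
Energy reaching the spring: E = 23.964 − 4.066 = 19.898 J
At max compression ½kx² = E ⇒ x = √(2E/k) = √(2 × 19.898/3810) = 0.1022 m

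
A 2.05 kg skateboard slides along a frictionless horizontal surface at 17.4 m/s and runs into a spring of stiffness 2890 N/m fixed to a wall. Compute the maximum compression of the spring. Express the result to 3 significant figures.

All KE is stored as spring PE at maximum compression: ½mv² = ½kx²
x = v√(m/k) = 17.4 × √(2.05/2890) = 0.4634 m

x = 0.463 m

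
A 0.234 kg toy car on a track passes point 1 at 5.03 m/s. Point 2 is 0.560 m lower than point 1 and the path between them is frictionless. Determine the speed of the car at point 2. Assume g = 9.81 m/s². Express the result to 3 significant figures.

Energy conservation between the two points: ½mv₀² + mgh = ½mv²
v² = v₀² + 2gh = (5.03)² + 2(9.81)(0.560) = 36.288
v = √36.288 = 6.024 m/s

v = 6.02 m/s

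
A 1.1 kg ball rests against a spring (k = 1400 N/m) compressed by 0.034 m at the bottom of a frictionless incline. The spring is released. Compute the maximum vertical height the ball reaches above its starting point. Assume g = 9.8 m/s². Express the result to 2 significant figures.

h = 0.075 m

All spring PE becomes gravitational PE at the highest point: ½kx² = mgh
h = kx²/(2mg) = (1400)(0.034)²/(2 × 1.1 × 9.8) = 0.07506 m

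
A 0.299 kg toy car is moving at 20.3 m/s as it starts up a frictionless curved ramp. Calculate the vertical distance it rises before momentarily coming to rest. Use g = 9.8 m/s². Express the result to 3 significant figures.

h = 21.0 m

Setting KE at the bottom equal to PE gained: ½mv² = mgh
h = v²/(2g) = 20.3²/(2 × 9.8) = 21.02 m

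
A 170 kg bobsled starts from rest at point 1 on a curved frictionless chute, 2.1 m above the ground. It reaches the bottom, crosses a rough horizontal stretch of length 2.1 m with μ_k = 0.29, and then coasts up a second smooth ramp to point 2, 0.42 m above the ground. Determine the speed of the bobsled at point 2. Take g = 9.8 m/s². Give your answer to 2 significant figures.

v = 4.6 m/s

Energy at 1: mgh₁ = (170)(9.8)(2.1) = 3498.6 J
Friction loss: W_f = μ_k mg d = 1015 J
At 2: ½mv² + mgh₂ = mgh₁ − W_f
½mv² = 3498.6 − 1015 − 699.72 = 1784.3 J
v = √(2 × 1784.3/170) = 4.582 m/s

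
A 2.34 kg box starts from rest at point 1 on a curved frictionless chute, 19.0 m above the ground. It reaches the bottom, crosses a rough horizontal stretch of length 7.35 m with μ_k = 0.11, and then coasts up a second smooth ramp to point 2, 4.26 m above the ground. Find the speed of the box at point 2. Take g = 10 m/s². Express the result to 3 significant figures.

Energy at 1: mgh₁ = (2.34)(10)(19.0) = 444.60 J
Friction loss: W_f = μ_k mg d = 18.92 J
At 2: ½mv² + mgh₂ = mgh₁ − W_f
½mv² = 444.60 − 18.92 − 99.684 = 326.00 J
v = √(2 × 326.00/2.34) = 16.69 m/s

v = 16.7 m/s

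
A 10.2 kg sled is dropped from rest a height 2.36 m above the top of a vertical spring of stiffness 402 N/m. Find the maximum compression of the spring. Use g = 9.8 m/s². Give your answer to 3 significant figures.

Take the reference level at the top of the uncompressed spring. At max compression the sled has fallen H + x and is momentarily at rest:
mg(H + x) = ½kx²
½(402)x² − (10.2)(9.8)x − (10.2)(9.8)(2.36) = 0
201.0x² − 99.96x − 235.9 = 0
x = [99.96 + √(9992 + 189668)]/(2 × 201.0) = 1.360 m

x = 1.36 m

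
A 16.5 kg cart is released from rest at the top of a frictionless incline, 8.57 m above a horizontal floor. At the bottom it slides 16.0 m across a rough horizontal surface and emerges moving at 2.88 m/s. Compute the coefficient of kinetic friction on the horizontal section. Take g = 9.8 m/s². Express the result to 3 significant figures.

μ_k = 0.509

Energy bookkeeping (friction removes W_f = μ_k N d):
mgh = ½mv² + μ_k m g d
mgh = 1385.8 J; ½mv² = 68.429 J
W_f = 1385.8 − 68.429 = 1317 J
μ_k = W_f/(mg·d) = 1317/(161.7 × 16.0) = 0.5092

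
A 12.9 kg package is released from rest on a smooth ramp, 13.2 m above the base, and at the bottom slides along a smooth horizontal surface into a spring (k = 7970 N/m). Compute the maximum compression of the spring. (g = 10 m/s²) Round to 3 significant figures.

x = 0.654 m

At max compression the package is momentarily at rest: mgh = ½kx²
x = √(2mgh/k) = √(2 × 12.9 × 10 × 13.2 / 7970) = 0.6537 m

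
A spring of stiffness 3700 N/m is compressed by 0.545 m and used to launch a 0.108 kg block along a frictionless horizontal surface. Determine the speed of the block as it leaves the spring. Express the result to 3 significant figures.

v = 101 m/s

Conservation of energy: ½kx² = ½mv²
v = x√(k/m) = 0.545 × √(3700/0.108) = 100.9 m/s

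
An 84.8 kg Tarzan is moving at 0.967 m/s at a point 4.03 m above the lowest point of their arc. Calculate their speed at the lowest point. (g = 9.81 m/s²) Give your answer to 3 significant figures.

Energy conservation between the two points: ½mv₀² + mgh = ½mv²
v² = v₀² + 2gh = (0.967)² + 2(9.81)(4.03) = 80.004
v = √80.004 = 8.944 m/s

v = 8.94 m/s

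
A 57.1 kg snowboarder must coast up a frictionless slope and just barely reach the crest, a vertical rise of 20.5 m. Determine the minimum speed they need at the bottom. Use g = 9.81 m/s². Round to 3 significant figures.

v = 20.1 m/s

At the top they are momentarily at rest, so all KE converts to PE: ½mv² = mgh
v = √(2gh) = √(2 × 9.81 × 20.5) = 20.06 m/s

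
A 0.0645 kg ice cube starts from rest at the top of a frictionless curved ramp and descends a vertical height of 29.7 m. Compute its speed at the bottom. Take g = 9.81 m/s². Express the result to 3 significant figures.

By conservation of mechanical energy, mgh = ½mv²
v = √(2gh) = √(2 × 9.81 × 29.7) = √582.71 = 24.14 m/s

v = 24.1 m/s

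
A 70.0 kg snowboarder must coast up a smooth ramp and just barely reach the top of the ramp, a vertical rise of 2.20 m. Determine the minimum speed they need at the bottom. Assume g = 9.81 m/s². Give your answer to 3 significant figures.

At the top they are momentarily at rest, so all KE converts to PE: ½mv² = mgh
v = √(2gh) = √(2 × 9.81 × 2.20) = 6.570 m/s

v = 6.57 m/s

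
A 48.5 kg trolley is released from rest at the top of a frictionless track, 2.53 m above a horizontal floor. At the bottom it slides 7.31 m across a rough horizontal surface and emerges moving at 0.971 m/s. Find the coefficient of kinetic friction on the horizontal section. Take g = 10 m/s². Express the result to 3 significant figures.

Energy bookkeeping (friction removes W_f = μ_k N d):
mgh = ½mv² + μ_k m g d
mgh = 1227.0 J; ½mv² = 22.864 J
W_f = 1227.0 − 22.864 = 1204 J
μ_k = W_f/(mg·d) = 1204/(485.0 × 7.31) = 0.3397

μ_k = 0.340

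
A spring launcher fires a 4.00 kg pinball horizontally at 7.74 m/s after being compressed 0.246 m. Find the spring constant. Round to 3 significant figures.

k = 3960 N/m

½kx² = ½mv²
k = mv²/x² = (4.00)(7.74)²/(0.246)² = 3960 N/m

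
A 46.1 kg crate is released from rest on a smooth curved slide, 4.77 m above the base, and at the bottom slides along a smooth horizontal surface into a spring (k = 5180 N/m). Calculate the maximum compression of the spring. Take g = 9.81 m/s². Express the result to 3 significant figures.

x = 0.913 m

Gravitational PE at the top equals spring PE at max compression: mgh = ½kx²
x = √(2mgh/k) = √(2 × 46.1 × 9.81 × 4.77 / 5180) = 0.9126 m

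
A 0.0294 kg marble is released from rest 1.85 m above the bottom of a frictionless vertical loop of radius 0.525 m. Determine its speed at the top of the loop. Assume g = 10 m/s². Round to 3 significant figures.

v = 4.00 m/s

Energy conservation: mgh = ½mv_top² + mg(2r)
v_top² = 2g(h − 2r) = 2(10)(1.85 − 1.050) = 16.00
v_top = 4.000 m/s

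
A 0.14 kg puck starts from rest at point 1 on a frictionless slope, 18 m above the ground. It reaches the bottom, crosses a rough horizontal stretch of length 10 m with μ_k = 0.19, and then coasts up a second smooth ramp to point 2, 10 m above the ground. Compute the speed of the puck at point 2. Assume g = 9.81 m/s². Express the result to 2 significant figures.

v = 11 m/s

Energy at 1: mgh₁ = (0.14)(9.81)(18) = 24.721 J
Friction loss: W_f = μ_k mg d = 2.609 J
At 2: ½mv² + mgh₂ = mgh₁ − W_f
½mv² = 24.721 − 2.609 − 13.734 = 8.3777 J
v = √(2 × 8.3777/0.14) = 10.94 m/s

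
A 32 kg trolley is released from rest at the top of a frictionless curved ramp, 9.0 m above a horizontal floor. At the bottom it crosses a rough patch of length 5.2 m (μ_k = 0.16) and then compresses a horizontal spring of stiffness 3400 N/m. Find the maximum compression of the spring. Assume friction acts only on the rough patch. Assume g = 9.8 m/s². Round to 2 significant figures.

x = 1.2 m

Initial energy: E₁ = mgh = (32)(9.8)(9.0) = 2822.4 J
Friction removes W_f = μ_k mg d = (0.16)(32)(9.8)(5.2) = 260.9 J
Energy reaching the spring: E = 2822.4 − 260.9 = 2561.5 J
At max compression ½kx² = E ⇒ x = √(2E/k) = √(2 × 2561.5/3400) = 1.227 m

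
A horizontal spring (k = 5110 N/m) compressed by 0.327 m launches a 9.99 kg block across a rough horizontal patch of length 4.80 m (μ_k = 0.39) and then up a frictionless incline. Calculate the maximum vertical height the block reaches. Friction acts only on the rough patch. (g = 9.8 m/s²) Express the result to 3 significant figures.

Spring energy: E₀ = ½kx² = ½(5110)(0.327)² = 273.20 J
Friction: W_f = μ_k mg d = (0.39)(9.99)(9.8)(4.80) = 183.3 J
Energy at base of ramp: E = 273.20 − 183.3 = 89.931 J
At max height all remaining energy is PE: mgh = E ⇒ h = E/(mg) = 89.931/(9.99 × 9.8) = 0.9186 m

h = 0.919 m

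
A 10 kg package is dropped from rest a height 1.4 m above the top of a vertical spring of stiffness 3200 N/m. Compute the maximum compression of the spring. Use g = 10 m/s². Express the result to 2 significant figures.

Measuring PE from the top of the relaxed spring, at max compression the package has dropped H + x with zero KE, so:
mg(H + x) = ½kx²
½(3200)x² − (10)(10)x − (10)(10)(1.4) = 0
1600x² − 100.0x − 140.0 = 0
x = [100.0 + √(10000 + 896000)]/(2 × 1600) = 0.3287 m

x = 0.33 m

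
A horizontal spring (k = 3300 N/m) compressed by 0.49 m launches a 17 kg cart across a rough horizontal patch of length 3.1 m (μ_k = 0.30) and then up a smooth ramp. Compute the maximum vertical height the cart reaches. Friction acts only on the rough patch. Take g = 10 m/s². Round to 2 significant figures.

Spring energy: E₀ = ½kx² = ½(3300)(0.49)² = 396.17 J
Friction: W_f = μ_k mg d = (0.30)(17)(10)(3.1) = 158.1 J
Energy at base of ramp: E = 396.17 − 158.1 = 238.07 J
At max height all remaining energy is PE: mgh = E ⇒ h = E/(mg) = 238.07/(17 × 10) = 1.400 m

h = 1.4 m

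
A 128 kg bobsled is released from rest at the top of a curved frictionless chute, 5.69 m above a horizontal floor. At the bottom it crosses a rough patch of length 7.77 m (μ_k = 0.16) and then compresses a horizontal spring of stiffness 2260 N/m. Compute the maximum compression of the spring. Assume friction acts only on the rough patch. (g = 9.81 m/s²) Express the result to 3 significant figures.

x = 2.22 m

Initial energy: E₁ = mgh = (128)(9.81)(5.69) = 7144.8 J
Friction removes W_f = μ_k mg d = (0.16)(128)(9.81)(7.77) = 1561 J
Energy reaching the spring: E = 7144.8 − 1561 = 5583.8 J
At max compression ½kx² = E ⇒ x = √(2E/k) = √(2 × 5583.8/2260) = 2.223 m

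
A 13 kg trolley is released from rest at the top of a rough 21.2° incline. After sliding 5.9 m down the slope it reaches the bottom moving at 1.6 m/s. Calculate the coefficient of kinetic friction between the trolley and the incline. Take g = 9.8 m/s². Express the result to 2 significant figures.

Energy balance down the incline: mg L sinθ − ½mv² = μ_k (mg cosθ) L
mgL sinθ = 271.82 J; ½mv² = 16.640 J
W_f = 271.82 − 16.640 = 255.2 J
μ_k = W_f/(mg cosθ · L) = 255.2/(118.8 × 5.9) = 0.3641

μ_k = 0.36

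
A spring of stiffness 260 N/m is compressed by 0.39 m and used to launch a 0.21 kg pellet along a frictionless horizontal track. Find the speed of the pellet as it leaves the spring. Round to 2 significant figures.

Conservation of energy: ½kx² = ½mv²
v = x√(k/m) = 0.39 × √(260/0.21) = 13.72 m/s

v = 14 m/s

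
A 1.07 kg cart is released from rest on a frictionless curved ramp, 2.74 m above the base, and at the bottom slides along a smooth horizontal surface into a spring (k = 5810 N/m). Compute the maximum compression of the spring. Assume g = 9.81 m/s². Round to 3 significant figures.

x = 0.0995 m

At max compression the cart is momentarily at rest: mgh = ½kx²
x = √(2mgh/k) = √(2 × 1.07 × 9.81 × 2.74 / 5810) = 0.09950 m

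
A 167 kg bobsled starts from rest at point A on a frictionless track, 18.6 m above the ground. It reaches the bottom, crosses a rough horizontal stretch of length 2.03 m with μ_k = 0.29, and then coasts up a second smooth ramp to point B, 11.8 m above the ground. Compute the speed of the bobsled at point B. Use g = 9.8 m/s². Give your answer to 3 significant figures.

v = 11.0 m/s

Energy at A: mgh₁ = (167)(9.8)(18.6) = 30441 J
Friction loss: W_f = μ_k mg d = 963.5 J
At B: ½mv² + mgh₂ = mgh₁ − W_f
½mv² = 30441 − 963.5 − 19312 = 10165 J
v = √(2 × 10165/167) = 11.03 m/s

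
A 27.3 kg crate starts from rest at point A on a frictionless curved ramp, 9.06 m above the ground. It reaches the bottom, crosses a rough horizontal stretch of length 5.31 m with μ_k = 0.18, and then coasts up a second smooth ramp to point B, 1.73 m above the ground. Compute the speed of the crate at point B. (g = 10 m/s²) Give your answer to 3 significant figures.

Energy at A: mgh₁ = (27.3)(10)(9.06) = 2473.4 J
Friction loss: W_f = μ_k mg d = 260.9 J
At B: ½mv² + mgh₂ = mgh₁ − W_f
½mv² = 2473.4 − 260.9 − 472.29 = 1740.2 J
v = √(2 × 1740.2/27.3) = 11.29 m/s

v = 11.3 m/s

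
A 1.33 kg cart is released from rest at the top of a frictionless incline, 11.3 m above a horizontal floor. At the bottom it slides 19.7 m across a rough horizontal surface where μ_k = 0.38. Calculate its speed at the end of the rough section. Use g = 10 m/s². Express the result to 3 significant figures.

Energy at the top = energy at the end + work done against friction:
mgh = ½mv² + μ_k m g d
W_f = μ_k mg d = (0.38)(1.33)(10)(19.7) = 99.56 J
½mv² = mgh − W_f = 150.29 − 99.56 = 50.726 J
v = √(2 × 50.726/1.33) = 8.734 m/s

v = 8.73 m/s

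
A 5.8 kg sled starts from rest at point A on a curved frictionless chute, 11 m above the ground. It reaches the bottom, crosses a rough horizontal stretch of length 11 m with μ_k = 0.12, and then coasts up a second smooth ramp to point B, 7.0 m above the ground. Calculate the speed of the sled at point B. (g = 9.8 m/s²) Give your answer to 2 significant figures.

v = 7.2 m/s

Energy at A: mgh₁ = (5.8)(9.8)(11) = 625.24 J
Friction loss: W_f = μ_k mg d = 75.03 J
At B: ½mv² + mgh₂ = mgh₁ − W_f
½mv² = 625.24 − 75.03 − 397.88 = 152.33 J
v = √(2 × 152.33/5.8) = 7.248 m/s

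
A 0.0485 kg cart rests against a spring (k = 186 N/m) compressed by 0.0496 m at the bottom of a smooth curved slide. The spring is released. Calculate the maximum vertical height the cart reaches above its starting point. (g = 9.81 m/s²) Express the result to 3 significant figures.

h = 0.481 m

All spring PE becomes gravitational PE at the highest point: ½kx² = mgh
h = kx²/(2mg) = (186)(0.0496)²/(2 × 0.0485 × 9.81) = 0.4809 m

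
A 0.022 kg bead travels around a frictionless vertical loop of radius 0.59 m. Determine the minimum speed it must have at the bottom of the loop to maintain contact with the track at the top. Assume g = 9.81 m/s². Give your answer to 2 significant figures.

At the top: mg = mv_top²/r ⇒ v_top² = gr = 5.788 m²/s²
Energy from bottom to top (height 2r): ½mv_bot² = ½mv_top² + mg(2r)
v_bot² = gr + 4gr = 5gr = 28.94
v_bot = √(5gr) = 5.380 m/s

v = 5.4 m/s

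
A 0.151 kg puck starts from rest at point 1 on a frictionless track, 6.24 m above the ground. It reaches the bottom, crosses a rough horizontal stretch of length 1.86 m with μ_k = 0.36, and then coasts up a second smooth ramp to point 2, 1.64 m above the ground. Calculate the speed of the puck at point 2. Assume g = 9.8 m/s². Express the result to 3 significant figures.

v = 8.78 m/s

Energy at 1: mgh₁ = (0.151)(9.8)(6.24) = 9.2340 J
Friction loss: W_f = μ_k mg d = 0.9909 J
At 2: ½mv² + mgh₂ = mgh₁ − W_f
½mv² = 9.2340 − 0.9909 − 2.4269 = 5.8162 J
v = √(2 × 5.8162/0.151) = 8.777 m/s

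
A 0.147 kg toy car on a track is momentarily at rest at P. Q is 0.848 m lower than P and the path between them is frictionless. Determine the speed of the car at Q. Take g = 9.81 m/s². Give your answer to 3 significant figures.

v = 4.08 m/s

By conservation of mechanical energy, mgh = ½mv²
v = √(2gh) = √(2 × 9.81 × 0.848) = √16.638 = 4.079 m/s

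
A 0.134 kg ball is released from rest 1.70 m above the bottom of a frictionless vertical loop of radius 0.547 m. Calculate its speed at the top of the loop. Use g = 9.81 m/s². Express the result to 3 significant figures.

v = 3.45 m/s

Energy conservation: mgh = ½mv_top² + mg(2r)
v_top² = 2g(h − 2r) = 2(9.81)(1.70 − 1.094) = 11.89
v_top = 3.448 m/s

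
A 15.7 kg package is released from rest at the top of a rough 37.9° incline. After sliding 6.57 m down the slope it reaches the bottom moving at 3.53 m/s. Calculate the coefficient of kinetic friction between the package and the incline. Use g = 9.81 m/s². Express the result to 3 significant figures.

Energy balance down the incline: mg L sinθ − ½mv² = μ_k (mg cosθ) L
mgL sinθ = 621.59 J; ½mv² = 97.818 J
W_f = 621.59 − 97.818 = 523.8 J
μ_k = W_f/(mg cosθ · L) = 523.8/(121.5 × 6.57) = 0.6560

μ_k = 0.656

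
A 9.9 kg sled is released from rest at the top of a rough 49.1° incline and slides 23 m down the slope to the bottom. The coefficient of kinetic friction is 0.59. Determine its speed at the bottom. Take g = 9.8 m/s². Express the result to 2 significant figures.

v = 13 m/s

Work–energy: mg(L sinθ) − μ_k(mg cosθ)L = ½mv²
mgh = mgL sinθ = (9.9)(9.8)(23)sin49.1° = 1686.7 J
W_f = μ_k mg cosθ · L = (0.59)(9.9)(9.8)cos49.1°·23 = 862.0 J
½mv² = 1686.7 − 862.0 = 824.65 J
v = √(2 × 824.65/9.9) = 12.91 m/s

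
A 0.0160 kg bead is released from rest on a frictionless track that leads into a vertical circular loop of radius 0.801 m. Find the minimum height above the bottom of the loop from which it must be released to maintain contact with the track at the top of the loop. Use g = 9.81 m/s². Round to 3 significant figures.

At the top, for minimum speed gravity alone supplies the centripetal force: mg = mv_top²/r ⇒ v_top² = gr = 7.858 m²/s²
Energy conservation from release height h to the top (height 2r): mgh = ½mv_top² + mg(2r)
h = v_top²/(2g) + 2r = r/2 + 2r = 5r/2 = 2.002 m

h = 2.00 m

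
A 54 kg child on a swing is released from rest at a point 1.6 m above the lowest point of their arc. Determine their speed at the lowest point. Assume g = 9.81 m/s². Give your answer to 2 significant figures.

v = 5.6 m/s

By conservation of mechanical energy, mgh = ½mv²
The mass cancels from both sides.
v = √(2gh) = √(2 × 9.81 × 1.6) = √31.392 = 5.603 m/s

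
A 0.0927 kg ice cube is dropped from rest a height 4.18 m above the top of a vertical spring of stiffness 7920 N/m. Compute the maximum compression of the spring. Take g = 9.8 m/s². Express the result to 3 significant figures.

Measuring PE from the top of the relaxed spring, at max compression the cube has dropped H + x with zero KE, so:
mg(H + x) = ½kx²
½(7920)x² − (0.0927)(9.8)x − (0.0927)(9.8)(4.18) = 0
3960x² − 0.9085x − 3.797 = 0
x = [0.9085 + √(0.8253 + 60150)]/(2 × 3960) = 0.03108 m

x = 0.0311 m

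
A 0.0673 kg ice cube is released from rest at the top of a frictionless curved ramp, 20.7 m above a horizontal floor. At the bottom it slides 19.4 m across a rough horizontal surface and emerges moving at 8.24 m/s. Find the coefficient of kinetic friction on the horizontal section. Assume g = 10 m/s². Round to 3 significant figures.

μ_k = 0.892

Energy bookkeeping (friction removes W_f = μ_k N d):
mgh = ½mv² + μ_k m g d
mgh = 13.931 J; ½mv² = 2.2848 J
W_f = 13.931 − 2.2848 = 11.65 J
μ_k = W_f/(mg·d) = 11.65/(0.6730 × 19.4) = 0.8920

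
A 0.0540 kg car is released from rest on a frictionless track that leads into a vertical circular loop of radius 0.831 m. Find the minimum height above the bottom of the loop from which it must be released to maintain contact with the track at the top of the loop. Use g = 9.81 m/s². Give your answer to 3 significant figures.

h = 2.08 m

At the top, for minimum speed gravity alone supplies the centripetal force: mg = mv_top²/r ⇒ v_top² = gr = 8.152 m²/s²
Energy conservation from release height h to the top (height 2r): mgh = ½mv_top² + mg(2r)
h = v_top²/(2g) + 2r = r/2 + 2r = 5r/2 = 2.077 m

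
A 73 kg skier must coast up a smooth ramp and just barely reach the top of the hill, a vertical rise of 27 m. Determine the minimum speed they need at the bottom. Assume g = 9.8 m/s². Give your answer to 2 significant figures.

At the top they are momentarily at rest, so all KE converts to PE: ½mv² = mgh
v = √(2gh) = √(2 × 9.8 × 27) = 23.00 m/s

v = 23 m/s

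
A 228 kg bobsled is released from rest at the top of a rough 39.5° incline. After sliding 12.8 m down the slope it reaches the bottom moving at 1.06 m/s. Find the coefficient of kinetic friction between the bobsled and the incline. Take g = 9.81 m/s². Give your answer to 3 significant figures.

μ_k = 0.819

The energy dissipated by friction is the PE lost minus the KE gained:
mgL sinθ = 18211 J; ½mv² = 128.09 J
W_f = 18211 − 128.09 = 18083 J
μ_k = W_f/(mg cosθ · L) = 18083/(1726 × 12.8) = 0.8185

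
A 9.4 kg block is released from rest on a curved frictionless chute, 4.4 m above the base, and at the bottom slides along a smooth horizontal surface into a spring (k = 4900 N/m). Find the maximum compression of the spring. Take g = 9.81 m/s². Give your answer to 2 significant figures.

x = 0.41 m

At max compression the block is momentarily at rest: mgh = ½kx²
x = √(2mgh/k) = √(2 × 9.4 × 9.81 × 4.4 / 4900) = 0.4070 m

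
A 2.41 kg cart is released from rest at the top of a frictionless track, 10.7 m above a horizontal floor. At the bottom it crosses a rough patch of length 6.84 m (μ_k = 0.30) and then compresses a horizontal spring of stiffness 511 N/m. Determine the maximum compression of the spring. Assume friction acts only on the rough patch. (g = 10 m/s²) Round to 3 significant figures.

Initial energy: E₁ = mgh = (2.41)(10)(10.7) = 257.87 J
Friction removes W_f = μ_k mg d = (0.30)(2.41)(10)(6.84) = 49.45 J
Energy reaching the spring: E = 257.87 − 49.45 = 208.42 J
At max compression ½kx² = E ⇒ x = √(2E/k) = √(2 × 208.42/511) = 0.9032 m

x = 0.903 m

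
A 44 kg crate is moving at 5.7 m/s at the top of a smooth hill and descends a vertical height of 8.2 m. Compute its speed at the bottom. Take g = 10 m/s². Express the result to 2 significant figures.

Energy conservation between the two points: ½mv₀² + mgh = ½mv²
v² = v₀² + 2gh = (5.7)² + 2(10)(8.2) = 196.49
v = √196.49 = 14.02 m/s

v = 14 m/s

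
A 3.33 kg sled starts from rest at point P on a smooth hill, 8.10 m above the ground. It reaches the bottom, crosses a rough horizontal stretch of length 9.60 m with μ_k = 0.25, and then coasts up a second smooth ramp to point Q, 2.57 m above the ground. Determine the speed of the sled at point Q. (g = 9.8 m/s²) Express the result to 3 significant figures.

Energy at P: mgh₁ = (3.33)(9.8)(8.10) = 264.34 J
Friction loss: W_f = μ_k mg d = 78.32 J
At Q: ½mv² + mgh₂ = mgh₁ − W_f
½mv² = 264.34 − 78.32 − 83.869 = 102.14 J
v = √(2 × 102.14/3.33) = 7.832 m/s

v = 7.83 m/s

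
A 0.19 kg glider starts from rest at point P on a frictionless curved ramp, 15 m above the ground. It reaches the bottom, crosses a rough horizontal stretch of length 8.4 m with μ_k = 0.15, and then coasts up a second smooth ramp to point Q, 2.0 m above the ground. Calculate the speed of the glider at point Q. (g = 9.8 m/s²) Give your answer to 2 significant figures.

Energy at P: mgh₁ = (0.19)(9.8)(15) = 27.930 J
Friction loss: W_f = μ_k mg d = 2.346 J
At Q: ½mv² + mgh₂ = mgh₁ − W_f
½mv² = 27.930 − 2.346 − 3.7240 = 21.860 J
v = √(2 × 21.860/0.19) = 15.17 m/s

v = 15 m/s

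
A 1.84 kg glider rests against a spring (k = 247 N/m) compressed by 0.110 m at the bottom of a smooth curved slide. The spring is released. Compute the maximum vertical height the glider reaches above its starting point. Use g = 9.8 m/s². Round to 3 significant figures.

h = 0.0829 m

At maximum height the glider is at rest, so ½kx² = mgh
h = kx²/(2mg) = (247)(0.110)²/(2 × 1.84 × 9.8) = 0.08287 m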